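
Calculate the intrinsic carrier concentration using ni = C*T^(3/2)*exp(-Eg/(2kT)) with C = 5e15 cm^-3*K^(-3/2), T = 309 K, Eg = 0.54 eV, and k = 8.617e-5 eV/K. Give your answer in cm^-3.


Step 1: Compute kT = 8.617e-5 * 309 = 0.02662653 eV
Step 2: Exponent = -Eg/(2kT) = -0.54/(2*0.02662653) = -10.14026
Step 3: T^(3/2) = 309^1.5 = 5431.72
Step 4: ni = 5e15 * 5431.72 * exp(-10.14026) = 1.07e+15 cm^-3

1.07e+15


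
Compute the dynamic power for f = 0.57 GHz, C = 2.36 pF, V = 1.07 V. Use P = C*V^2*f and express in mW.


Step 1: V^2 = 1.07^2 = 1.1449 V^2
Step 2: P = C*V^2*f = 2.36e-12 F * 1.1449 * 0.57e9 Hz
Step 3: P = 1.54011948e-03 W
Step 4: P = 1.54 mW

1.54


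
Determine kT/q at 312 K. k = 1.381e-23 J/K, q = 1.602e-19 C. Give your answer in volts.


Step 1: kT = 1.381e-23 * 312 = 4.30872e-21 J
Step 2: Vt = kT/q = 4.30872e-21 / 1.602e-19
Step 3: Vt = 0.0269 V

0.0269


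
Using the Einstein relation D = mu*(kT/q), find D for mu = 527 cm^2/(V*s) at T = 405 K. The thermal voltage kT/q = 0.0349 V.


Step 1: D = mu * (kT/q)
Step 2: D = 527 * 0.0349
Step 3: D = 18.39 cm^2/s

18.39


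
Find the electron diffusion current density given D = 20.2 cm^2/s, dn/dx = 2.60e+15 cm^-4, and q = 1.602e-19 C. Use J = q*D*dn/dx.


Step 1: J = q * D * (dn/dx)
Step 2: J = 1.602e-19 * 20.2 * 2.60e+15
Step 3: J = 8.41e-03 A/cm^2

8.41e-03


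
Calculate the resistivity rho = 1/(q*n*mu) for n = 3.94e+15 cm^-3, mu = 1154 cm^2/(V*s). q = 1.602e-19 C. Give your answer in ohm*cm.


Step 1: sigma = q * n * mu = 1.602e-19 * 3.94e+15 * 1154 = 7.28391e-01 S/cm
Step 2: rho = 1 / sigma = 1 / 7.28391e-01 = 1.373 ohm*cm

1.373


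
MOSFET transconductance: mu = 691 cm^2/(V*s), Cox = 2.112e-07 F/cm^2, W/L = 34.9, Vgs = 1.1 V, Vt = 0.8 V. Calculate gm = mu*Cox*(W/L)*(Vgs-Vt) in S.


Step 1: Vov = Vgs - Vt = 1.1 - 0.8 = 0.3 V
Step 2: gm = mu * Cox * (W/L) * Vov
Step 3: gm = 691 * 2.112e-07 * 34.9 * 0.3 = 1.53e-03 S

1.53e-03


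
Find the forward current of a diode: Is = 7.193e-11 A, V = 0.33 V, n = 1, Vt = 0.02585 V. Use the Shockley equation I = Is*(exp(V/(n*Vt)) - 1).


Step 1: V/(n*Vt) = 0.33/(1*0.02585) = 12.7660
Step 2: exp(12.7660) = 3.5011e+05
Step 3: I = 7.193e-11 * (3.5011e+05 - 1) = 2.52e-05 A

2.52e-05


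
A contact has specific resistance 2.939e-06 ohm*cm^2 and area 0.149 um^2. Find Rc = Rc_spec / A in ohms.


Step 1: Convert area to cm^2: 0.149 um^2 = 1.4900e-09 cm^2
Step 2: Rc = Rc_spec / A = 2.939e-06 / 1.4900e-09
Step 3: Rc = 1.97e+03 ohms

1.97e+03


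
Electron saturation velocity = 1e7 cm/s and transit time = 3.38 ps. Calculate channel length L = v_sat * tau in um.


Step 1: tau in seconds = 3.38 ps * 1e-12 = 3.3800e-12 s
Step 2: L = v_sat * tau = 1e7 * 3.3800e-12 = 3.3800e-05 cm
Step 3: L in um = 3.3800e-05 * 1e4 = 0.338 um

0.338


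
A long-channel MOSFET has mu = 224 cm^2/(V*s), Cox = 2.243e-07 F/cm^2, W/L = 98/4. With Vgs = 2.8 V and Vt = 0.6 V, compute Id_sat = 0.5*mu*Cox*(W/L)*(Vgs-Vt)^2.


Step 1: Overdrive voltage Vov = Vgs - Vt = 2.8 - 0.6 = 2.2 V
Step 2: W/L = 98/4 = 24.5
Step 3: Id = 0.5 * 224 * 2.243e-07 * 24.5 * 2.2^2
Step 4: Id = 2.98e-03 A

2.98e-03


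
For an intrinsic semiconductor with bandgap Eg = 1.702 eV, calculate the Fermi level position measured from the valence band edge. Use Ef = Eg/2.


Step 1: For an intrinsic semiconductor, the Fermi level sits at midgap.
Step 2: Ef = Eg / 2 = 1.702 / 2 = 0.851 eV

0.851


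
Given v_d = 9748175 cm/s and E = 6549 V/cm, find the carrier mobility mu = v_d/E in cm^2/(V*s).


Step 1: mu = v_d / E
Step 2: mu = 9748175 / 6549
Step 3: mu = 1488.5 cm^2/(V*s)

1488.5


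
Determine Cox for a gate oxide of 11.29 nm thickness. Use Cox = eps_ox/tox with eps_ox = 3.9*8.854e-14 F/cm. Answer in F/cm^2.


Step 1: eps_ox = 3.9 * 8.854e-14 = 3.45306e-13 F/cm
Step 2: tox in cm = 11.29 nm * 1e-7 = 1.1290e-06 cm
Step 3: Cox = 3.45306e-13 / 1.1290e-06 = 3.06e-07 F/cm^2

3.06e-07


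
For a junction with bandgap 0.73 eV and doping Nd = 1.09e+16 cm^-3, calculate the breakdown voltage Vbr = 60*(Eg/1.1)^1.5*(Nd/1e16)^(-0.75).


Step 1: Eg/1.1 = 0.73/1.1 = 0.663636
Step 2: (Eg/1.1)^1.5 = 0.663636^1.5 = 0.540623
Step 3: (Nd/1e16)^(-0.75) = (1.09)^(-0.75) = 0.937411
Step 4: Vbr = 60 * 0.540623 * 0.937411 = 30.4 V

30.4


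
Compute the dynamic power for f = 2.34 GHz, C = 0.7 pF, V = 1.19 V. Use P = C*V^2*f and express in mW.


Step 1: V^2 = 1.19^2 = 1.4161 V^2
Step 2: P = C*V^2*f = 0.7e-12 F * 1.4161 * 2.34e9 Hz
Step 3: P = 2.3195718e-03 W
Step 4: P = 2.32 mW

2.32


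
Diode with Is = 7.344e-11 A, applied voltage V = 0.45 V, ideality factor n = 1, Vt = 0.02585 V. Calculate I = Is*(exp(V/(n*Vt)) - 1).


Step 1: V/(n*Vt) = 0.45/(1*0.02585) = 17.4081
Step 2: exp(17.4081) = 3.6328e+07
Step 3: I = 7.344e-11 * (3.6328e+07 - 1) = 2.67e-03 A

2.67e-03


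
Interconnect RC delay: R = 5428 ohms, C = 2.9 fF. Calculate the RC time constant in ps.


Step 1: tau = R * C
Step 2: tau = 5428 * 2.9 fF = 5428 * 2.9e-15 F
Step 3: tau = 1.57412e-11 s = 15.7412 ps

15.7412


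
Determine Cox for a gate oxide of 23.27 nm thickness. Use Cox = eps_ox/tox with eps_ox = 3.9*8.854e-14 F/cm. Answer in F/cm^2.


Step 1: eps_ox = 3.9 * 8.854e-14 = 3.45306e-13 F/cm
Step 2: tox in cm = 23.27 nm * 1e-7 = 2.3270e-06 cm
Step 3: Cox = 3.45306e-13 / 2.3270e-06 = 1.48e-07 F/cm^2

1.48e-07


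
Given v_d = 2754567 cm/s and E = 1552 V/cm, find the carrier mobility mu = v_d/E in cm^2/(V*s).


Step 1: mu = v_d / E
Step 2: mu = 2754567 / 1552
Step 3: mu = 1774.85 cm^2/(V*s)

1774.85


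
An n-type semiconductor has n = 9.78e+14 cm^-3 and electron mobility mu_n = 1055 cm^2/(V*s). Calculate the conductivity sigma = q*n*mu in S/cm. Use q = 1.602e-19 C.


Step 1: sigma = q * n * mu
Step 2: sigma = 1.602e-19 * 9.78e+14 * 1055
Step 3: sigma = 1.653e-01 S/cm

1.653e-01


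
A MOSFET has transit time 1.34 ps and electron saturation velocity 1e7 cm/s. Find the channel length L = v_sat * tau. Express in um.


Step 1: tau in seconds = 1.34 ps * 1e-12 = 1.3400e-12 s
Step 2: L = v_sat * tau = 1e7 * 1.3400e-12 = 1.3400e-05 cm
Step 3: L in um = 1.3400e-05 * 1e4 = 0.134 um

0.134


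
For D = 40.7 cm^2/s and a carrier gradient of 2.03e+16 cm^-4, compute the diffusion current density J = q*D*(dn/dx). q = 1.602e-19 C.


Step 1: J = q * D * (dn/dx)
Step 2: J = 1.602e-19 * 40.7 * 2.03e+16
Step 3: J = 1.32e-01 A/cm^2

1.32e-01


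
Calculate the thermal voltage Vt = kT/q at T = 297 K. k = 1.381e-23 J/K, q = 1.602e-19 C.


Step 1: kT = 1.381e-23 * 297 = 4.10157e-21 J
Step 2: Vt = kT/q = 4.10157e-21 / 1.602e-19
Step 3: Vt = 0.0256 V

0.0256


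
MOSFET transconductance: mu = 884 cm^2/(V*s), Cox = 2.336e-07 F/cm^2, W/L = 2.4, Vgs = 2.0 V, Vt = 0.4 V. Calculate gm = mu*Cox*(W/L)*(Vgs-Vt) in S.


Step 1: Vov = Vgs - Vt = 2.0 - 0.4 = 1.6 V
Step 2: gm = mu * Cox * (W/L) * Vov
Step 3: gm = 884 * 2.336e-07 * 2.4 * 1.6 = 7.93e-04 S

7.93e-04


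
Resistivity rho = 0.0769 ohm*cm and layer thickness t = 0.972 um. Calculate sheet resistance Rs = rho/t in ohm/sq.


Step 1: Convert thickness to cm: t = 0.972 um = 9.7200e-05 cm
Step 2: Rs = rho / t = 0.0769 / 9.7200e-05
Step 3: Rs = 791.2 ohm/sq

791.2


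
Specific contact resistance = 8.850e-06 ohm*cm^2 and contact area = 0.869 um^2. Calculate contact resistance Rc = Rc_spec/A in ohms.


Step 1: Convert area to cm^2: 0.869 um^2 = 8.6900e-09 cm^2
Step 2: Rc = Rc_spec / A = 8.850e-06 / 8.6900e-09
Step 3: Rc = 1.02e+03 ohms

1.02e+03


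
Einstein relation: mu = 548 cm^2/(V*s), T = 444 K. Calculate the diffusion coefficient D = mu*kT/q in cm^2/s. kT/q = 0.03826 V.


Step 1: D = mu * (kT/q)
Step 2: D = 548 * 0.03826
Step 3: D = 20.97 cm^2/s

20.97


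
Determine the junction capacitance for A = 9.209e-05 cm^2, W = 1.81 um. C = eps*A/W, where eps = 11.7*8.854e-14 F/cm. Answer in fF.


Step 1: eps_Si = 11.7 * 8.854e-14 = 1.035918e-12 F/cm
Step 2: W in cm = 1.81 * 1e-4 = 1.81e-04 cm
Step 3: C = 1.035918e-12 * 9.209e-05 / 1.81e-04 = 5.270591e-13 F
Step 4: C = 527.06 fF

527.06


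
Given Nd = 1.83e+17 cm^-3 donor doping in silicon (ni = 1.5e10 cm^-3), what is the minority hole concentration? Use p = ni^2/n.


Step 1: Since Nd >> ni, n ≈ Nd = 1.83e+17 cm^-3
Step 2: p = ni^2 / n = (1.5e10)^2 / 1.83e+17
Step 3: p = 2.25e20 / 1.83e+17 = 1.23e+03 cm^-3

1.23e+03


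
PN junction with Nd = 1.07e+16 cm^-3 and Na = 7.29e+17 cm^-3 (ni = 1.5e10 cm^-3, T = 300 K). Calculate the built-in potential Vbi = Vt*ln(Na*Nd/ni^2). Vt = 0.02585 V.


Step 1: Compute Na*Nd/ni^2 = 7.29e+17 * 1.07e+16 / (1.5e10)^2 = 3.4668e+13
Step 2: ln(3.4668e+13) = 31.1768
Step 3: Vbi = 0.02585 * 31.1768 = 0.806 V

0.806


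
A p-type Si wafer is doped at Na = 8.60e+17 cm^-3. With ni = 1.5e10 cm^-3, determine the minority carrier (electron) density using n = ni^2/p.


Step 1: Majority hole concentration p ≈ Na = 8.60e+17 cm^-3
Step 2: n = ni^2 / Na = (1.5e10)^2 / 8.60e+17
Step 3: n = 2.62e+02 cm^-3

2.62e+02


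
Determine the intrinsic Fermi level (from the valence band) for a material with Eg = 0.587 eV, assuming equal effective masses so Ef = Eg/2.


Step 1: For an intrinsic semiconductor, the Fermi level sits at midgap.
Step 2: Ef = Eg / 2 = 0.587 / 2 = 0.2935 eV

0.2935


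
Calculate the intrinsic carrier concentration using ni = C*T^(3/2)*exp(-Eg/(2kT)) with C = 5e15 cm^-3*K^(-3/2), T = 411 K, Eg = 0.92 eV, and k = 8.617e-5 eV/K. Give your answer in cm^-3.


Step 1: Compute kT = 8.617e-5 * 411 = 0.03541587 eV
Step 2: Exponent = -Eg/(2kT) = -0.92/(2*0.03541587) = -12.98853
Step 3: T^(3/2) = 411^1.5 = 8332.26
Step 4: ni = 5e15 * 8332.26 * exp(-12.98853) = 9.53e+13 cm^-3

9.53e+13


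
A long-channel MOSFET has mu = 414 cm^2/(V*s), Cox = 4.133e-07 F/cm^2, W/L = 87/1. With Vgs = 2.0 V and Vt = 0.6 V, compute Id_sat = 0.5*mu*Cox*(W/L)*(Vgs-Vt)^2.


Step 1: Overdrive voltage Vov = Vgs - Vt = 2.0 - 0.6 = 1.4 V
Step 2: W/L = 87/1 = 87
Step 3: Id = 0.5 * 414 * 4.133e-07 * 87 * 1.4^2
Step 4: Id = 1.46e-02 A

1.46e-02


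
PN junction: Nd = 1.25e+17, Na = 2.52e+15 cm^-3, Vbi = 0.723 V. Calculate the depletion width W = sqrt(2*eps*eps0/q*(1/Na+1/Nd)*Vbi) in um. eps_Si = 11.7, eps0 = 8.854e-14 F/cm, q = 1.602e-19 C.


Step 1: 1/Na + 1/Nd = 1/2.52e+15 + 1/1.25e+17 = 4.04825e-16
Step 2: 2*eps*eps0/q = 2*11.7*8.854e-14/1.602e-19 = 1.293281e+07
Step 3: W^2 = 1.293281e+07 * 4.04825e-16 * 0.723 = 3.78528e-09
Step 4: W = sqrt(3.78528e-09) = 6.152e-05 cm = 0.6152 um

0.6152


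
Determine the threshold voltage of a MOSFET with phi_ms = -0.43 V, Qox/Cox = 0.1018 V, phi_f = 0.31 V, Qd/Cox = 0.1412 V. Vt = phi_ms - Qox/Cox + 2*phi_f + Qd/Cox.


Step 1: Vt = phi_ms - Qox/Cox + 2*phi_f + Qd/Cox
Step 2: Vt = -0.43 - 0.1018 + 2*0.31 + 0.1412
Step 3: Vt = -0.43 - 0.1018 + 0.62 + 0.1412
Step 4: Vt = 0.2294 V

0.2294


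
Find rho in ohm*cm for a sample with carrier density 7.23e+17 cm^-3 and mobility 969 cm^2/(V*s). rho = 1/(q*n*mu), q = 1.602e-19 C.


Step 1: sigma = q * n * mu = 1.602e-19 * 7.23e+17 * 969 = 1.12234e+02 S/cm
Step 2: rho = 1 / sigma = 1 / 1.12234e+02 = 0.00891 ohm*cm

0.00891


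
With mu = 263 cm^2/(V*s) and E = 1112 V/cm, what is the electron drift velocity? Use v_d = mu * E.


Step 1: v_d = mu * E
Step 2: v_d = 263 * 1112 = 292456
Step 3: v_d = 2.92e+05 cm/s

2.92e+05


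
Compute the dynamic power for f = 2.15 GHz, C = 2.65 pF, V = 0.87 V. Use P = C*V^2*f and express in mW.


Step 1: V^2 = 0.87^2 = 0.7569 V^2
Step 2: P = C*V^2*f = 2.65e-12 F * 0.7569 * 2.15e9 Hz
Step 3: P = 4.31243775e-03 W
Step 4: P = 4.312 mW

4.312


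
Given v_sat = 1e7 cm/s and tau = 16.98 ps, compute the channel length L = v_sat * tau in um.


Step 1: tau in seconds = 16.98 ps * 1e-12 = 1.6980e-11 s
Step 2: L = v_sat * tau = 1e7 * 1.6980e-11 = 1.6980e-04 cm
Step 3: L in um = 1.6980e-04 * 1e4 = 1.698 um

1.698


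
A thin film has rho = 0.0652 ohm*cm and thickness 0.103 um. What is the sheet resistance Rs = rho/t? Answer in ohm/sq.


Step 1: Convert thickness to cm: t = 0.103 um = 1.0300e-05 cm
Step 2: Rs = rho / t = 0.0652 / 1.0300e-05
Step 3: Rs = 6330.1 ohm/sq

6330.1


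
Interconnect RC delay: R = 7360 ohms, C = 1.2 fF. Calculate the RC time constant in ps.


Step 1: tau = R * C
Step 2: tau = 7360 * 1.2 fF = 7360 * 1.2e-15 F
Step 3: tau = 8.832e-12 s = 8.832 ps

8.832


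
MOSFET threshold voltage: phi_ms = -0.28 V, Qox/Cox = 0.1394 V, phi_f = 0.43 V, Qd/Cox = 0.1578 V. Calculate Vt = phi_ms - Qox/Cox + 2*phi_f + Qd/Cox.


Step 1: Vt = phi_ms - Qox/Cox + 2*phi_f + Qd/Cox
Step 2: Vt = -0.28 - 0.1394 + 2*0.43 + 0.1578
Step 3: Vt = -0.28 - 0.1394 + 0.86 + 0.1578
Step 4: Vt = 0.5984 V

0.5984


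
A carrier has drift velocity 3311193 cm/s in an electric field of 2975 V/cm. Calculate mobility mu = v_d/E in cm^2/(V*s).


Step 1: mu = v_d / E
Step 2: mu = 3311193 / 2975
Step 3: mu = 1113.01 cm^2/(V*s)

1113.01


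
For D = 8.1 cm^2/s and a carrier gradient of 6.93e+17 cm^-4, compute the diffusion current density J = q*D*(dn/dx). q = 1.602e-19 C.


Step 1: J = q * D * (dn/dx)
Step 2: J = 1.602e-19 * 8.1 * 6.93e+17
Step 3: J = 8.99e-01 A/cm^2

8.99e-01


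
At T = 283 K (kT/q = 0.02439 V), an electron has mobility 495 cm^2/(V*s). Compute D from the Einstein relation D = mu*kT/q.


Step 1: D = mu * (kT/q)
Step 2: D = 495 * 0.02439
Step 3: D = 12.07 cm^2/s

12.07


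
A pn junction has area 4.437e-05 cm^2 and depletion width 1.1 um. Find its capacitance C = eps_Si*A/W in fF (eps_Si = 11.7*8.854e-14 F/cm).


Step 1: eps_Si = 11.7 * 8.854e-14 = 1.035918e-12 F/cm
Step 2: W in cm = 1.1 * 1e-4 = 1.10e-04 cm
Step 3: C = 1.035918e-12 * 4.437e-05 / 1.10e-04 = 4.178517e-13 F
Step 4: C = 417.85 fF

417.85


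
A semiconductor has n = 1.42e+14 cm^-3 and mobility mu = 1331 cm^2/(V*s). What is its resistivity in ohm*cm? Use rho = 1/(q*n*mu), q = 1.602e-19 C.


Step 1: sigma = q * n * mu = 1.602e-19 * 1.42e+14 * 1331 = 3.02781e-02 S/cm
Step 2: rho = 1 / sigma = 1 / 3.02781e-02 = 33.03 ohm*cm

33.03


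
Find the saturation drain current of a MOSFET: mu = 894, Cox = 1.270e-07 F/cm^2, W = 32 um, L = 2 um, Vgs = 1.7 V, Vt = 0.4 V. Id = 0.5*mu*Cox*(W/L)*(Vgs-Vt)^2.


Step 1: Overdrive voltage Vov = Vgs - Vt = 1.7 - 0.4 = 1.3 V
Step 2: W/L = 32/2 = 16
Step 3: Id = 0.5 * 894 * 1.270e-07 * 16 * 1.3^2
Step 4: Id = 1.54e-03 A

1.54e-03


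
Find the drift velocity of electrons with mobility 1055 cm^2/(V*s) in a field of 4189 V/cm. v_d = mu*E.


Step 1: v_d = mu * E
Step 2: v_d = 1055 * 4189 = 4419395
Step 3: v_d = 4.42e+06 cm/s

4.42e+06


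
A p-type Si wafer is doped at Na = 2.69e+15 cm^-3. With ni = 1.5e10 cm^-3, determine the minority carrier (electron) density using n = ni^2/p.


Step 1: Majority hole concentration p ≈ Na = 2.69e+15 cm^-3
Step 2: n = ni^2 / Na = (1.5e10)^2 / 2.69e+15
Step 3: n = 8.36e+04 cm^-3

8.36e+04


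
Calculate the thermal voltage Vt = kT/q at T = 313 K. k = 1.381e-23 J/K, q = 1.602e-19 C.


Step 1: kT = 1.381e-23 * 313 = 4.32253e-21 J
Step 2: Vt = kT/q = 4.32253e-21 / 1.602e-19
Step 3: Vt = 0.02698 V

0.02698


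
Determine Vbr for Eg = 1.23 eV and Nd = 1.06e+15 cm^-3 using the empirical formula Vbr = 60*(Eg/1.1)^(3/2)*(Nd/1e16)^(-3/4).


Step 1: Eg/1.1 = 1.23/1.1 = 1.118182
Step 2: (Eg/1.1)^1.5 = 1.118182^1.5 = 1.182412
Step 3: (Nd/1e16)^(-0.75) = (0.106)^(-0.75) = 5.382953
Step 4: Vbr = 60 * 1.182412 * 5.382953 = 381.9 V

381.9


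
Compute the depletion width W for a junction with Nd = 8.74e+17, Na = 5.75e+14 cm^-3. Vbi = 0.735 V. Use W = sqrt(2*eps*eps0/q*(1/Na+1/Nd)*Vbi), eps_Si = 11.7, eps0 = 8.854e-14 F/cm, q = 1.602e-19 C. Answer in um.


Step 1: 1/Na + 1/Nd = 1/5.75e+14 + 1/8.74e+17 = 1.74027e-15
Step 2: 2*eps*eps0/q = 2*11.7*8.854e-14/1.602e-19 = 1.293281e+07
Step 3: W^2 = 1.293281e+07 * 1.74027e-15 * 0.735 = 1.65423e-08
Step 4: W = sqrt(1.65423e-08) = 1.286e-04 cm = 1.286 um

1.286


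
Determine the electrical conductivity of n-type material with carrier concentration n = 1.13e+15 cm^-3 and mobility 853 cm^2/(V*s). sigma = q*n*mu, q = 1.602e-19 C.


Step 1: sigma = q * n * mu
Step 2: sigma = 1.602e-19 * 1.13e+15 * 853
Step 3: sigma = 1.544e-01 S/cm

1.544e-01


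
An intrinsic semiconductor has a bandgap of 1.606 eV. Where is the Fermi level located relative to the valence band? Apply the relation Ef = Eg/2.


Step 1: For an intrinsic semiconductor, the Fermi level sits at midgap.
Step 2: Ef = Eg / 2 = 1.606 / 2 = 0.803 eV

0.803


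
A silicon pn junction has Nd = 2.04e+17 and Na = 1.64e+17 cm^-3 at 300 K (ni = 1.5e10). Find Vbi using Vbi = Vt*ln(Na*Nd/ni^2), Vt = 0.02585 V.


Step 1: Compute Na*Nd/ni^2 = 1.64e+17 * 2.04e+17 / (1.5e10)^2 = 1.4869e+14
Step 2: ln(1.4869e+14) = 32.6329
Step 3: Vbi = 0.02585 * 32.6329 = 0.844 V

0.844


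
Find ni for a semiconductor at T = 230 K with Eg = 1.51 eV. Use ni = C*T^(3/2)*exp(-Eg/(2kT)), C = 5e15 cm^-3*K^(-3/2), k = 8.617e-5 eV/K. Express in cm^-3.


Step 1: Compute kT = 8.617e-5 * 230 = 0.0198191 eV
Step 2: Exponent = -Eg/(2kT) = -1.51/(2*0.0198191) = -38.09457
Step 3: T^(3/2) = 230^1.5 = 3488.12
Step 4: ni = 5e15 * 3488.12 * exp(-38.09457) = 4.98e+02 cm^-3

4.98e+02


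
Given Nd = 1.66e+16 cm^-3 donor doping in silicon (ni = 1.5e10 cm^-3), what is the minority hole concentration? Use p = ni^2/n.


Step 1: Since Nd >> ni, n ≈ Nd = 1.66e+16 cm^-3
Step 2: p = ni^2 / n = (1.5e10)^2 / 1.66e+16
Step 3: p = 2.25e20 / 1.66e+16 = 1.36e+04 cm^-3

1.36e+04


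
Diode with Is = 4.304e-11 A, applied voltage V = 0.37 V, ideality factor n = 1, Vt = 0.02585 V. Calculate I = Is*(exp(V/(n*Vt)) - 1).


Step 1: V/(n*Vt) = 0.37/(1*0.02585) = 14.3133
Step 2: exp(14.3133) = 1.6451e+06
Step 3: I = 4.304e-11 * (1.6451e+06 - 1) = 7.08e-05 A

7.08e-05


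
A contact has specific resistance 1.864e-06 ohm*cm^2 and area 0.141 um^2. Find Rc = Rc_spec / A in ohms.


Step 1: Convert area to cm^2: 0.141 um^2 = 1.4100e-09 cm^2
Step 2: Rc = Rc_spec / A = 1.864e-06 / 1.4100e-09
Step 3: Rc = 1.32e+03 ohms

1.32e+03


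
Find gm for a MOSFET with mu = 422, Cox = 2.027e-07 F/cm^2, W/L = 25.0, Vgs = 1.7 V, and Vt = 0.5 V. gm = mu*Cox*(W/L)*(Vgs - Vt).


Step 1: Vov = Vgs - Vt = 1.7 - 0.5 = 1.2 V
Step 2: gm = mu * Cox * (W/L) * Vov
Step 3: gm = 422 * 2.027e-07 * 25.0 * 1.2 = 2.57e-03 S

2.57e-03


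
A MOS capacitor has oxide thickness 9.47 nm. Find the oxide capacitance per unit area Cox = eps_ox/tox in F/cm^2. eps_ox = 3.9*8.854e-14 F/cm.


Step 1: eps_ox = 3.9 * 8.854e-14 = 3.45306e-13 F/cm
Step 2: tox in cm = 9.47 nm * 1e-7 = 9.4700e-07 cm
Step 3: Cox = 3.45306e-13 / 9.4700e-07 = 3.65e-07 F/cm^2

3.65e-07


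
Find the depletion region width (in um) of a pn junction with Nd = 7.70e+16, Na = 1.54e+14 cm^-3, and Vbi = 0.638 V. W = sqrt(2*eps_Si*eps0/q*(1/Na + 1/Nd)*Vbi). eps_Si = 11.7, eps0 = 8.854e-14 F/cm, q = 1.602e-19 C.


Step 1: 1/Na + 1/Nd = 1/1.54e+14 + 1/7.70e+16 = 6.50649e-15
Step 2: 2*eps*eps0/q = 2*11.7*8.854e-14/1.602e-19 = 1.293281e+07
Step 3: W^2 = 1.293281e+07 * 6.50649e-15 * 0.638 = 5.36859e-08
Step 4: W = sqrt(5.36859e-08) = 2.317e-04 cm = 2.317 um

2.317


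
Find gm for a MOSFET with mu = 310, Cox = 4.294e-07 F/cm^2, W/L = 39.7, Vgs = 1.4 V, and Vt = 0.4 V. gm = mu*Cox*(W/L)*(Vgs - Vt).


Step 1: Vov = Vgs - Vt = 1.4 - 0.4 = 1.0 V
Step 2: gm = mu * Cox * (W/L) * Vov
Step 3: gm = 310 * 4.294e-07 * 39.7 * 1.0 = 5.28e-03 S

5.28e-03


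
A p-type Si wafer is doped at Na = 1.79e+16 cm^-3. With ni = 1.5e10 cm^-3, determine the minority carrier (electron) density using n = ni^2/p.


Step 1: Majority hole concentration p ≈ Na = 1.79e+16 cm^-3
Step 2: n = ni^2 / Na = (1.5e10)^2 / 1.79e+16
Step 3: n = 1.26e+04 cm^-3

1.26e+04


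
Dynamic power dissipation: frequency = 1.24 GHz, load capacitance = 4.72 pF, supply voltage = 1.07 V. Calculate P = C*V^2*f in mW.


Step 1: V^2 = 1.07^2 = 1.1449 V^2
Step 2: P = C*V^2*f = 4.72e-12 F * 1.1449 * 1.24e9 Hz
Step 3: P = 6.70087072e-03 W
Step 4: P = 6.701 mW

6.701


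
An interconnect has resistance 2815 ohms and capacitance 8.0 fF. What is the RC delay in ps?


Step 1: tau = R * C
Step 2: tau = 2815 * 8.0 fF = 2815 * 8.0e-15 F
Step 3: tau = 2.252e-11 s = 22.52 ps

22.52


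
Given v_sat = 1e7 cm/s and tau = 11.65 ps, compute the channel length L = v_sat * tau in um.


Step 1: tau in seconds = 11.65 ps * 1e-12 = 1.1650e-11 s
Step 2: L = v_sat * tau = 1e7 * 1.1650e-11 = 1.1650e-04 cm
Step 3: L in um = 1.1650e-04 * 1e4 = 1.165 um

1.165


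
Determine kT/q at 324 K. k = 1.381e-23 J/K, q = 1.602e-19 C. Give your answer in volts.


Step 1: kT = 1.381e-23 * 324 = 4.47444e-21 J
Step 2: Vt = kT/q = 4.47444e-21 / 1.602e-19
Step 3: Vt = 0.02793 V

0.02793


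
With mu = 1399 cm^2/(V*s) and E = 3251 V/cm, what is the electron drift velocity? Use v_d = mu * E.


Step 1: v_d = mu * E
Step 2: v_d = 1399 * 3251 = 4548149
Step 3: v_d = 4.55e+06 cm/s

4.55e+06


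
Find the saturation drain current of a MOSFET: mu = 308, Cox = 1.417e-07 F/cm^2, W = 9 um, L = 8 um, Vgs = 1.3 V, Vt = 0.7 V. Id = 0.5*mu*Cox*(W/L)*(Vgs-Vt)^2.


Step 1: Overdrive voltage Vov = Vgs - Vt = 1.3 - 0.7 = 0.6 V
Step 2: W/L = 9/8 = 1.125
Step 3: Id = 0.5 * 308 * 1.417e-07 * 1.125 * 0.6^2
Step 4: Id = 8.84e-06 A

8.84e-06


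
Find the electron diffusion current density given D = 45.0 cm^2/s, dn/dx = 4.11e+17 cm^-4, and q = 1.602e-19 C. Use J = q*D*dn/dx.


Step 1: J = q * D * (dn/dx)
Step 2: J = 1.602e-19 * 45.0 * 4.11e+17
Step 3: J = 2.96e+00 A/cm^2

2.96e+00


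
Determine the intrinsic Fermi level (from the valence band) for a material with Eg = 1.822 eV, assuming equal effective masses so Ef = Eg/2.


Step 1: For an intrinsic semiconductor, the Fermi level sits at midgap.
Step 2: Ef = Eg / 2 = 1.822 / 2 = 0.911 eV

0.911


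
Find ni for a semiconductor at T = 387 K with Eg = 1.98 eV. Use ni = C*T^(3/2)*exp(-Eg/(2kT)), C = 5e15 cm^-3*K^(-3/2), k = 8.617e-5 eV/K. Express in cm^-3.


Step 1: Compute kT = 8.617e-5 * 387 = 0.03334779 eV
Step 2: Exponent = -Eg/(2kT) = -1.98/(2*0.03334779) = -29.68712
Step 3: T^(3/2) = 387^1.5 = 7613.19
Step 4: ni = 5e15 * 7613.19 * exp(-29.68712) = 4.87e+06 cm^-3

4.87e+06


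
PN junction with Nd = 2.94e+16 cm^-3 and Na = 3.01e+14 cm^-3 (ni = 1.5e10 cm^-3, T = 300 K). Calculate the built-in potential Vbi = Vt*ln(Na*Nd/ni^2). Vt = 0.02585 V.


Step 1: Compute Na*Nd/ni^2 = 3.01e+14 * 2.94e+16 / (1.5e10)^2 = 3.9331e+10
Step 2: ln(3.9331e+10) = 24.3953
Step 3: Vbi = 0.02585 * 24.3953 = 0.631 V

0.631


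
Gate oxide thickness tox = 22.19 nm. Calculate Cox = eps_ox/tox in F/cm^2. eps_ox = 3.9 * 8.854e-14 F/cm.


Step 1: eps_ox = 3.9 * 8.854e-14 = 3.45306e-13 F/cm
Step 2: tox in cm = 22.19 nm * 1e-7 = 2.2190e-06 cm
Step 3: Cox = 3.45306e-13 / 2.2190e-06 = 1.56e-07 F/cm^2

1.56e-07


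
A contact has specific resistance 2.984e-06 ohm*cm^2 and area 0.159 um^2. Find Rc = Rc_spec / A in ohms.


Step 1: Convert area to cm^2: 0.159 um^2 = 1.5900e-09 cm^2
Step 2: Rc = Rc_spec / A = 2.984e-06 / 1.5900e-09
Step 3: Rc = 1.88e+03 ohms

1.88e+03


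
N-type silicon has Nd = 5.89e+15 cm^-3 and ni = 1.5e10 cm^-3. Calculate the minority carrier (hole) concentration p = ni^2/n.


Step 1: Since Nd >> ni, n ≈ Nd = 5.89e+15 cm^-3
Step 2: p = ni^2 / n = (1.5e10)^2 / 5.89e+15
Step 3: p = 2.25e20 / 5.89e+15 = 3.82e+04 cm^-3

3.82e+04


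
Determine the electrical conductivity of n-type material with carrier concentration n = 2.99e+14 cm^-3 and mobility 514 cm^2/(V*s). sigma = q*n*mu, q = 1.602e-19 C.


Step 1: sigma = q * n * mu
Step 2: sigma = 1.602e-19 * 2.99e+14 * 514
Step 3: sigma = 2.462e-02 S/cm

2.462e-02


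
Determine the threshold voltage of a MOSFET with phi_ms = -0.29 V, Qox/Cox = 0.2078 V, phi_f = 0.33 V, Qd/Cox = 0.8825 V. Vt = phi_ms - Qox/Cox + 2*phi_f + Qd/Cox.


Step 1: Vt = phi_ms - Qox/Cox + 2*phi_f + Qd/Cox
Step 2: Vt = -0.29 - 0.2078 + 2*0.33 + 0.8825
Step 3: Vt = -0.29 - 0.2078 + 0.66 + 0.8825
Step 4: Vt = 1.0447 V

1.0447


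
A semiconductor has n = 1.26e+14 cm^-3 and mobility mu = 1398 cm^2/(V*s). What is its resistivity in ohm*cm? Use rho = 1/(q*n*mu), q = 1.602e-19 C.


Step 1: sigma = q * n * mu = 1.602e-19 * 1.26e+14 * 1398 = 2.82189e-02 S/cm
Step 2: rho = 1 / sigma = 1 / 2.82189e-02 = 35.44 ohm*cm

35.44


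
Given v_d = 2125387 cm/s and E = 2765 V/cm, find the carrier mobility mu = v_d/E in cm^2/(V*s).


Step 1: mu = v_d / E
Step 2: mu = 2125387 / 2765
Step 3: mu = 768.68 cm^2/(V*s)

768.68


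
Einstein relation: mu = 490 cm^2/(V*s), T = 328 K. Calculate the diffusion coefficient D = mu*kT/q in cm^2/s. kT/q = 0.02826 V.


Step 1: D = mu * (kT/q)
Step 2: D = 490 * 0.02826
Step 3: D = 13.85 cm^2/s

13.85


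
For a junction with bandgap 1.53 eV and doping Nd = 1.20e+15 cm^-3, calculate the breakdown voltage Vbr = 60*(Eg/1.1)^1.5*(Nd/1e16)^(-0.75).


Step 1: Eg/1.1 = 1.53/1.1 = 1.390909
Step 2: (Eg/1.1)^1.5 = 1.390909^1.5 = 1.640394
Step 3: (Nd/1e16)^(-0.75) = (0.12)^(-0.75) = 4.904718
Step 4: Vbr = 60 * 1.640394 * 4.904718 = 482.7 V

482.7


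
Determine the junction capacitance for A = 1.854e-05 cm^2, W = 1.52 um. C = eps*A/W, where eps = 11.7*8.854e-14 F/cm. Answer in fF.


Step 1: eps_Si = 11.7 * 8.854e-14 = 1.035918e-12 F/cm
Step 2: W in cm = 1.52 * 1e-4 = 1.52e-04 cm
Step 3: C = 1.035918e-12 * 1.854e-05 / 1.52e-04 = 1.263547e-13 F
Step 4: C = 126.35 fF

126.35


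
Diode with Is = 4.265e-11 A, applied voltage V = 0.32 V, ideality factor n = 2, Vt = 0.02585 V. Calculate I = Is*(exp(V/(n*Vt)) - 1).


Step 1: V/(n*Vt) = 0.32/(2*0.02585) = 6.1896
Step 2: exp(6.1896) = 4.8765e+02
Step 3: I = 4.265e-11 * (4.8765e+02 - 1) = 2.08e-08 A

2.08e-08


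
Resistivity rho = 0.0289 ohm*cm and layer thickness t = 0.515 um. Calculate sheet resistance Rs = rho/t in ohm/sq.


Step 1: Convert thickness to cm: t = 0.515 um = 5.1500e-05 cm
Step 2: Rs = rho / t = 0.0289 / 5.1500e-05
Step 3: Rs = 561.2 ohm/sq

561.2


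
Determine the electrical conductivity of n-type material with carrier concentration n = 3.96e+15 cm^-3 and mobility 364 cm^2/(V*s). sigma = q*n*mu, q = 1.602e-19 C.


Step 1: sigma = q * n * mu
Step 2: sigma = 1.602e-19 * 3.96e+15 * 364
Step 3: sigma = 2.309e-01 S/cm

2.309e-01


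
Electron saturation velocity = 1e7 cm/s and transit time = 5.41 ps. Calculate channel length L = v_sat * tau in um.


Step 1: tau in seconds = 5.41 ps * 1e-12 = 5.4100e-12 s
Step 2: L = v_sat * tau = 1e7 * 5.4100e-12 = 5.4100e-05 cm
Step 3: L in um = 5.4100e-05 * 1e4 = 0.541 um

0.541


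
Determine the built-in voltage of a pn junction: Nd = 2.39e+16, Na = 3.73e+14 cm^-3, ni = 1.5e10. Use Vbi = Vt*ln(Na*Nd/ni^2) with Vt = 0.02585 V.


Step 1: Compute Na*Nd/ni^2 = 3.73e+14 * 2.39e+16 / (1.5e10)^2 = 3.9621e+10
Step 2: ln(3.9621e+10) = 24.4026
Step 3: Vbi = 0.02585 * 24.4026 = 0.631 V

0.631


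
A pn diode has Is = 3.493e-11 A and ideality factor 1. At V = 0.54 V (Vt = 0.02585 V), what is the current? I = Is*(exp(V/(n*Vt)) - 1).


Step 1: V/(n*Vt) = 0.54/(1*0.02585) = 20.8897
Step 2: exp(20.8897) = 1.1811e+09
Step 3: I = 3.493e-11 * (1.1811e+09 - 1) = 4.13e-02 A

4.13e-02


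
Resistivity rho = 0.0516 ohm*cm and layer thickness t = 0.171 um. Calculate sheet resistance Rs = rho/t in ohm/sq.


Step 1: Convert thickness to cm: t = 0.171 um = 1.7100e-05 cm
Step 2: Rs = rho / t = 0.0516 / 1.7100e-05
Step 3: Rs = 3017.5 ohm/sq

3017.5


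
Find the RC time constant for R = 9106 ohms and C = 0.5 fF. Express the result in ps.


Step 1: tau = R * C
Step 2: tau = 9106 * 0.5 fF = 9106 * 5.0e-16 F
Step 3: tau = 4.553e-12 s = 4.553 ps

4.553


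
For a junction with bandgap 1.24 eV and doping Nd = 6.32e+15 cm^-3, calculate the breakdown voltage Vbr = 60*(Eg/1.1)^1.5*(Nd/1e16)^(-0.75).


Step 1: Eg/1.1 = 1.24/1.1 = 1.127273
Step 2: (Eg/1.1)^1.5 = 1.127273^1.5 = 1.196861
Step 3: (Nd/1e16)^(-0.75) = (0.632)^(-0.75) = 1.410789
Step 4: Vbr = 60 * 1.196861 * 1.410789 = 101.3 V

101.3


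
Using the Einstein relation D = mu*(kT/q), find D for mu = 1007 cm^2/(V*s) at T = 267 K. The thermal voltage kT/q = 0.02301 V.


Step 1: D = mu * (kT/q)
Step 2: D = 1007 * 0.02301
Step 3: D = 23.17 cm^2/s

23.17


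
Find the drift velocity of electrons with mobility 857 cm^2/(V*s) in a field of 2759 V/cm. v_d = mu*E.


Step 1: v_d = mu * E
Step 2: v_d = 857 * 2759 = 2364463
Step 3: v_d = 2.36e+06 cm/s

2.36e+06


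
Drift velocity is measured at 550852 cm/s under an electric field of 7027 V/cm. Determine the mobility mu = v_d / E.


Step 1: mu = v_d / E
Step 2: mu = 550852 / 7027
Step 3: mu = 78.39 cm^2/(V*s)

78.39


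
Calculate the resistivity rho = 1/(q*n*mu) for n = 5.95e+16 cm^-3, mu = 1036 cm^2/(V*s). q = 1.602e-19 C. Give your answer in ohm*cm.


Step 1: sigma = q * n * mu = 1.602e-19 * 5.95e+16 * 1036 = 9.87505e+00 S/cm
Step 2: rho = 1 / sigma = 1 / 9.87505e+00 = 0.1013 ohm*cm

0.1013


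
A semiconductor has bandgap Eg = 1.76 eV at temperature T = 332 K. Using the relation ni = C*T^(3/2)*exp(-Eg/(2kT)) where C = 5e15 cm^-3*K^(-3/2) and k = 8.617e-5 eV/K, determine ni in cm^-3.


Step 1: Compute kT = 8.617e-5 * 332 = 0.02860844 eV
Step 2: Exponent = -Eg/(2kT) = -1.76/(2*0.02860844) = -30.76015
Step 3: T^(3/2) = 332^1.5 = 6049.33
Step 4: ni = 5e15 * 6049.33 * exp(-30.76015) = 1.32e+06 cm^-3

1.32e+06


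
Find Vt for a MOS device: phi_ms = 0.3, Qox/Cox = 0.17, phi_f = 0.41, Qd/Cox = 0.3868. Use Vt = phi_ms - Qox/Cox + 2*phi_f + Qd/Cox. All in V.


Step 1: Vt = phi_ms - Qox/Cox + 2*phi_f + Qd/Cox
Step 2: Vt = 0.3 - 0.17 + 2*0.41 + 0.3868
Step 3: Vt = 0.3 - 0.17 + 0.82 + 0.3868
Step 4: Vt = 1.3368 V

1.3368


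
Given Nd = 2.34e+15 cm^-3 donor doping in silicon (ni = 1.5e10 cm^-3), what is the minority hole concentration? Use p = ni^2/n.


Step 1: Since Nd >> ni, n ≈ Nd = 2.34e+15 cm^-3
Step 2: p = ni^2 / n = (1.5e10)^2 / 2.34e+15
Step 3: p = 2.25e20 / 2.34e+15 = 9.62e+04 cm^-3

9.62e+04


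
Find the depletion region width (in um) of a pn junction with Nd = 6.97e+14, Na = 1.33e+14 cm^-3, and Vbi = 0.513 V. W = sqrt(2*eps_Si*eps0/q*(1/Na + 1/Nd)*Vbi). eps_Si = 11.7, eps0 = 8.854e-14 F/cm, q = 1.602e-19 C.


Step 1: 1/Na + 1/Nd = 1/1.33e+14 + 1/6.97e+14 = 8.95352e-15
Step 2: 2*eps*eps0/q = 2*11.7*8.854e-14/1.602e-19 = 1.293281e+07
Step 3: W^2 = 1.293281e+07 * 8.95352e-15 * 0.513 = 5.94024e-08
Step 4: W = sqrt(5.94024e-08) = 2.437e-04 cm = 2.437 um

2.437


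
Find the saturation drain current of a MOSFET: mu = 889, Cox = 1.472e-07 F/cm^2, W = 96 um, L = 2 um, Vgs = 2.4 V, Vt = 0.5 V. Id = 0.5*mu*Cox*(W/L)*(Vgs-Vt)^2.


Step 1: Overdrive voltage Vov = Vgs - Vt = 2.4 - 0.5 = 1.9 V
Step 2: W/L = 96/2 = 48
Step 3: Id = 0.5 * 889 * 1.472e-07 * 48 * 1.9^2
Step 4: Id = 1.13e-02 A

1.13e-02


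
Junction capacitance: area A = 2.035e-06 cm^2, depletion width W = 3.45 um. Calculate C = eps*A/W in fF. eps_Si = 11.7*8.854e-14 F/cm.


Step 1: eps_Si = 11.7 * 8.854e-14 = 1.035918e-12 F/cm
Step 2: W in cm = 3.45 * 1e-4 = 3.45e-04 cm
Step 3: C = 1.035918e-12 * 2.035e-06 / 3.45e-04 = 6.110415e-15 F
Step 4: C = 6.11 fF

6.11


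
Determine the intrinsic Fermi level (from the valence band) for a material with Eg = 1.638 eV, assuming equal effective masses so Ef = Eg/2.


Step 1: For an intrinsic semiconductor, the Fermi level sits at midgap.
Step 2: Ef = Eg / 2 = 1.638 / 2 = 0.819 eV

0.819


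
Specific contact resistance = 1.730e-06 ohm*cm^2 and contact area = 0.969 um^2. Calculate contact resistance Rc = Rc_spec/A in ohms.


Step 1: Convert area to cm^2: 0.969 um^2 = 9.6900e-09 cm^2
Step 2: Rc = Rc_spec / A = 1.730e-06 / 9.6900e-09
Step 3: Rc = 1.79e+02 ohms

1.79e+02


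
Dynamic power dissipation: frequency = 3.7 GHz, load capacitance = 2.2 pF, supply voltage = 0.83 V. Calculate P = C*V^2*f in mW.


Step 1: V^2 = 0.83^2 = 0.6889 V^2
Step 2: P = C*V^2*f = 2.2e-12 F * 0.6889 * 3.7e9 Hz
Step 3: P = 5.607646e-03 W
Step 4: P = 5.608 mW

5.608


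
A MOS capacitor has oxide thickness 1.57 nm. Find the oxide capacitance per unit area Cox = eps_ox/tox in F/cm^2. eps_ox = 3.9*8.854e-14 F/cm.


Step 1: eps_ox = 3.9 * 8.854e-14 = 3.45306e-13 F/cm
Step 2: tox in cm = 1.57 nm * 1e-7 = 1.5700e-07 cm
Step 3: Cox = 3.45306e-13 / 1.5700e-07 = 2.20e-06 F/cm^2

2.20e-06


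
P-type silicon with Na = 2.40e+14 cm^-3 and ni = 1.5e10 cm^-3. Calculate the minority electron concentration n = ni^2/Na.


Step 1: Majority hole concentration p ≈ Na = 2.40e+14 cm^-3
Step 2: n = ni^2 / Na = (1.5e10)^2 / 2.40e+14
Step 3: n = 9.38e+05 cm^-3

9.38e+05


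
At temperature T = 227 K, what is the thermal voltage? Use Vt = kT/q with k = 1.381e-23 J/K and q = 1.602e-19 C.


Step 1: kT = 1.381e-23 * 227 = 3.13487e-21 J
Step 2: Vt = kT/q = 3.13487e-21 / 1.602e-19
Step 3: Vt = 0.01957 V

0.01957


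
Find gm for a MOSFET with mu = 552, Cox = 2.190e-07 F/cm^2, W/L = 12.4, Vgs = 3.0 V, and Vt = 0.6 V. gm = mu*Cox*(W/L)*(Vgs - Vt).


Step 1: Vov = Vgs - Vt = 3.0 - 0.6 = 2.4 V
Step 2: gm = mu * Cox * (W/L) * Vov
Step 3: gm = 552 * 2.190e-07 * 12.4 * 2.4 = 3.60e-03 S

3.60e-03


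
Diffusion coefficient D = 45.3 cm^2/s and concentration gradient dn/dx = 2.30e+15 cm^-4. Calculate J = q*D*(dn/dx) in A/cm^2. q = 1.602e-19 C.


Step 1: J = q * D * (dn/dx)
Step 2: J = 1.602e-19 * 45.3 * 2.30e+15
Step 3: J = 1.67e-02 A/cm^2

1.67e-02


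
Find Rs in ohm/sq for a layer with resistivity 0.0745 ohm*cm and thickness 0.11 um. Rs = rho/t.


Step 1: Convert thickness to cm: t = 0.11 um = 1.1000e-05 cm
Step 2: Rs = rho / t = 0.0745 / 1.1000e-05
Step 3: Rs = 6772.7 ohm/sq

6772.7


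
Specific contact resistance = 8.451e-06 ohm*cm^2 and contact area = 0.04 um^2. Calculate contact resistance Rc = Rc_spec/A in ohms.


Step 1: Convert area to cm^2: 0.04 um^2 = 4.0000e-10 cm^2
Step 2: Rc = Rc_spec / A = 8.451e-06 / 4.0000e-10
Step 3: Rc = 2.11e+04 ohms

2.11e+04


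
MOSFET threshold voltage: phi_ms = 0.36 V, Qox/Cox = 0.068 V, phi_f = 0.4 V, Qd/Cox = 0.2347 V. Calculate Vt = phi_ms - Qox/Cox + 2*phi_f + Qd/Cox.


Step 1: Vt = phi_ms - Qox/Cox + 2*phi_f + Qd/Cox
Step 2: Vt = 0.36 - 0.068 + 2*0.4 + 0.2347
Step 3: Vt = 0.36 - 0.068 + 0.8 + 0.2347
Step 4: Vt = 1.3267 V

1.3267


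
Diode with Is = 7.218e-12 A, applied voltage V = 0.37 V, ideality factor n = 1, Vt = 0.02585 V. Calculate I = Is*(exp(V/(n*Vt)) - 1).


Step 1: V/(n*Vt) = 0.37/(1*0.02585) = 14.3133
Step 2: exp(14.3133) = 1.6451e+06
Step 3: I = 7.218e-12 * (1.6451e+06 - 1) = 1.19e-05 A

1.19e-05


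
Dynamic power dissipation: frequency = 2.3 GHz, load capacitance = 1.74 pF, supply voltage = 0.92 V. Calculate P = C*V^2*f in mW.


Step 1: V^2 = 0.92^2 = 0.8464 V^2
Step 2: P = C*V^2*f = 1.74e-12 F * 0.8464 * 2.3e9 Hz
Step 3: P = 3.3872928e-03 W
Step 4: P = 3.387 mW

3.387


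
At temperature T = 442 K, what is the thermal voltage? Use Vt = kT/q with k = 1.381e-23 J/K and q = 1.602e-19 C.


Step 1: kT = 1.381e-23 * 442 = 6.10402e-21 J
Step 2: Vt = kT/q = 6.10402e-21 / 1.602e-19
Step 3: Vt = 0.0381 V

0.0381


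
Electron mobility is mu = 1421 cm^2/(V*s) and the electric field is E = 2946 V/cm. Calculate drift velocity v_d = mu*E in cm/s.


Step 1: v_d = mu * E
Step 2: v_d = 1421 * 2946 = 4186266
Step 3: v_d = 4.19e+06 cm/s

4.19e+06


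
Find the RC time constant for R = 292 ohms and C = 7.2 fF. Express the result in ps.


Step 1: tau = R * C
Step 2: tau = 292 * 7.2 fF = 292 * 7.2e-15 F
Step 3: tau = 2.1024e-12 s = 2.1024 ps

2.1024


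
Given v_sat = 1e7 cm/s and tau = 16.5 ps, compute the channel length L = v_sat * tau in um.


Step 1: tau in seconds = 16.5 ps * 1e-12 = 1.6500e-11 s
Step 2: L = v_sat * tau = 1e7 * 1.6500e-11 = 1.6500e-04 cm
Step 3: L in um = 1.6500e-04 * 1e4 = 1.65 um

1.65


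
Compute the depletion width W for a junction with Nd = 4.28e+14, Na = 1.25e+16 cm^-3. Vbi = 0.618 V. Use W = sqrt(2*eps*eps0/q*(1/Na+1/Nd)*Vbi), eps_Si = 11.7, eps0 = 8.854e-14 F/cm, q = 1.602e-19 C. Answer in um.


Step 1: 1/Na + 1/Nd = 1/1.25e+16 + 1/4.28e+14 = 2.41645e-15
Step 2: 2*eps*eps0/q = 2*11.7*8.854e-14/1.602e-19 = 1.293281e+07
Step 3: W^2 = 1.293281e+07 * 2.41645e-15 * 0.618 = 1.93134e-08
Step 4: W = sqrt(1.93134e-08) = 1.390e-04 cm = 1.39 um

1.39


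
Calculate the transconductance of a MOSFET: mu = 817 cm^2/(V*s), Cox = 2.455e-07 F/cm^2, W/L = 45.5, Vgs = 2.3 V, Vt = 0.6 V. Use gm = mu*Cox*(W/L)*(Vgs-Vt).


Step 1: Vov = Vgs - Vt = 2.3 - 0.6 = 1.7 V
Step 2: gm = mu * Cox * (W/L) * Vov
Step 3: gm = 817 * 2.455e-07 * 45.5 * 1.7 = 1.55e-02 S

1.55e-02


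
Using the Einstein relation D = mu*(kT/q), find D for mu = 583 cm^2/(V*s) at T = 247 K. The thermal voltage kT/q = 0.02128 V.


Step 1: D = mu * (kT/q)
Step 2: D = 583 * 0.02128
Step 3: D = 12.41 cm^2/s

12.41


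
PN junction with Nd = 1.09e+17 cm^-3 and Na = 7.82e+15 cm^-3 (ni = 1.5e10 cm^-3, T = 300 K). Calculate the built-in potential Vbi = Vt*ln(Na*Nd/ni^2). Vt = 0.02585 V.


Step 1: Compute Na*Nd/ni^2 = 7.82e+15 * 1.09e+17 / (1.5e10)^2 = 3.7884e+12
Step 2: ln(3.7884e+12) = 28.9630
Step 3: Vbi = 0.02585 * 28.9630 = 0.749 V

0.749


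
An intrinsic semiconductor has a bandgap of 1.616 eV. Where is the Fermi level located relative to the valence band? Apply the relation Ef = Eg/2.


Step 1: For an intrinsic semiconductor, the Fermi level sits at midgap.
Step 2: Ef = Eg / 2 = 1.616 / 2 = 0.808 eV

0.808


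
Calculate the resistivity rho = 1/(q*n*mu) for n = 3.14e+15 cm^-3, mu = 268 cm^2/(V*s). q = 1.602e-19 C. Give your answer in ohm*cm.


Step 1: sigma = q * n * mu = 1.602e-19 * 3.14e+15 * 268 = 1.34812e-01 S/cm
Step 2: rho = 1 / sigma = 1 / 1.34812e-01 = 7.418 ohm*cm

7.418


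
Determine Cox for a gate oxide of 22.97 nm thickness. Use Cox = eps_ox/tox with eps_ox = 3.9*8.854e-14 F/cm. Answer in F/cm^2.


Step 1: eps_ox = 3.9 * 8.854e-14 = 3.45306e-13 F/cm
Step 2: tox in cm = 22.97 nm * 1e-7 = 2.2970e-06 cm
Step 3: Cox = 3.45306e-13 / 2.2970e-06 = 1.50e-07 F/cm^2

1.50e-07


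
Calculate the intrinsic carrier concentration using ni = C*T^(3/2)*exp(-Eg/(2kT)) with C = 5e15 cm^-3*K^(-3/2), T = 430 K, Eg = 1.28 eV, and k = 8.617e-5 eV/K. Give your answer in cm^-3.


Step 1: Compute kT = 8.617e-5 * 430 = 0.0370531 eV
Step 2: Exponent = -Eg/(2kT) = -1.28/(2*0.0370531) = -17.27251
Step 3: T^(3/2) = 430^1.5 = 8916.67
Step 4: ni = 5e15 * 8916.67 * exp(-17.27251) = 1.41e+12 cm^-3

1.41e+12


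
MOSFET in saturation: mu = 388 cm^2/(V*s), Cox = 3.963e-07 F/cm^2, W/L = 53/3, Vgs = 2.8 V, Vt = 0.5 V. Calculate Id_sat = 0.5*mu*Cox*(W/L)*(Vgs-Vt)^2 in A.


Step 1: Overdrive voltage Vov = Vgs - Vt = 2.8 - 0.5 = 2.3 V
Step 2: W/L = 53/3 = 17.6667
Step 3: Id = 0.5 * 388 * 3.963e-07 * 17.6667 * 2.3^2
Step 4: Id = 7.19e-03 A

7.19e-03


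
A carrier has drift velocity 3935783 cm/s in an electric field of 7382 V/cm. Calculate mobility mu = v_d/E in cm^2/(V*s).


Step 1: mu = v_d / E
Step 2: mu = 3935783 / 7382
Step 3: mu = 533.16 cm^2/(V*s)

533.16


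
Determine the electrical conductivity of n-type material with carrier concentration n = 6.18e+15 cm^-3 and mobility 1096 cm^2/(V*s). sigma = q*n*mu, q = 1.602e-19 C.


Step 1: sigma = q * n * mu
Step 2: sigma = 1.602e-19 * 6.18e+15 * 1096
Step 3: sigma = 1.085e+00 S/cm

1.085e+00


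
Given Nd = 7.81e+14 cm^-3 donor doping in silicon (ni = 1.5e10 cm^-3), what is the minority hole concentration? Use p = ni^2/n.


Step 1: Since Nd >> ni, n ≈ Nd = 7.81e+14 cm^-3
Step 2: p = ni^2 / n = (1.5e10)^2 / 7.81e+14
Step 3: p = 2.25e20 / 7.81e+14 = 2.88e+05 cm^-3

2.88e+05


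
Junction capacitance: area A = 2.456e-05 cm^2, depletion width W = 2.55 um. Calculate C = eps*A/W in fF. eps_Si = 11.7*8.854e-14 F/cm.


Step 1: eps_Si = 11.7 * 8.854e-14 = 1.035918e-12 F/cm
Step 2: W in cm = 2.55 * 1e-4 = 2.55e-04 cm
Step 3: C = 1.035918e-12 * 2.456e-05 / 2.55e-04 = 9.977312e-14 F
Step 4: C = 99.77 fF

99.77


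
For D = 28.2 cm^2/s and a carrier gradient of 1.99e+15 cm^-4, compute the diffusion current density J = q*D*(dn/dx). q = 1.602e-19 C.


Step 1: J = q * D * (dn/dx)
Step 2: J = 1.602e-19 * 28.2 * 1.99e+15
Step 3: J = 8.99e-03 A/cm^2

8.99e-03
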